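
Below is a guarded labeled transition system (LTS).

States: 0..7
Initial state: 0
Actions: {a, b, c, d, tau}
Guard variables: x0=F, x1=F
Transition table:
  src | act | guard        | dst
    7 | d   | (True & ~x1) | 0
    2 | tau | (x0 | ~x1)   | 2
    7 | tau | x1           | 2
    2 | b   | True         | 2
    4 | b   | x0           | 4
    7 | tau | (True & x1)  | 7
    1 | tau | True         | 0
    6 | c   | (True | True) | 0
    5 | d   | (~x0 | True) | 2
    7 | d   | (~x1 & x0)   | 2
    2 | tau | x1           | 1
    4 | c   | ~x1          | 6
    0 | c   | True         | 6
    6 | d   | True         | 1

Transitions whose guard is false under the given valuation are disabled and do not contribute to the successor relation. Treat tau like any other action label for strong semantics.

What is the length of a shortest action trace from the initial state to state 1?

Answer: 2

Trace:
Breadth-first toward 1:
  Layer 0: {0}
  Layer 1: {6}
  Layer 2: {1}
depth(1)=2, e.g. c·d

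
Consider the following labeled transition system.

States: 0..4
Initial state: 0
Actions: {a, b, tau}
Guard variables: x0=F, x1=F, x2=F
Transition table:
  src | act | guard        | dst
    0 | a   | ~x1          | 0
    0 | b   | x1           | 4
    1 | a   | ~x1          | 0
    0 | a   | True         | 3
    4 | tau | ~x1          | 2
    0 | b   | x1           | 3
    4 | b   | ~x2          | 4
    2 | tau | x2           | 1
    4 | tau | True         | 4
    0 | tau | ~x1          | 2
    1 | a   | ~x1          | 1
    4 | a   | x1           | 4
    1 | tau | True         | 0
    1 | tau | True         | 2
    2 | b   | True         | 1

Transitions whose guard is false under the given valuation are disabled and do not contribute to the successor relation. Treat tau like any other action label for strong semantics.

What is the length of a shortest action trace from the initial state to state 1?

Answer: 2

Trace:
BFS to 1:
  L0 = {0}
  L1 = {2,3}
  L2 = {1}
first hit 1 at d=2 via tau·b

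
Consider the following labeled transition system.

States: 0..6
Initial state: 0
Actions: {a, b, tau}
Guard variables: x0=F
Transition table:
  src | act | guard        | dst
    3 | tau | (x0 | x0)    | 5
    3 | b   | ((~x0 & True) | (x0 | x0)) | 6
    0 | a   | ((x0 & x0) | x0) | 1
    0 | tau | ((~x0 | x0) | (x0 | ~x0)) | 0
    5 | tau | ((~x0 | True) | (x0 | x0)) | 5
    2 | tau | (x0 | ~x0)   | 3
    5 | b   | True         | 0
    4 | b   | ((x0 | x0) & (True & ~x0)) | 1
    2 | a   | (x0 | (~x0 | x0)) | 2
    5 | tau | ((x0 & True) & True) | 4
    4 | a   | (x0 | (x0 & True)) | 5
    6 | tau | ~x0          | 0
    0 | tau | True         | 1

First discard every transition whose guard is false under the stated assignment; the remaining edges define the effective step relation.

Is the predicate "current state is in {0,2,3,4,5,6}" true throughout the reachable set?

Allowed set {0,2,3,4,5,6}
R = {0,1}
  0: safe
  1: ✗ unsafe
reach 1 via tau — violates

Answer: INVARIANT VIOLATED at state 1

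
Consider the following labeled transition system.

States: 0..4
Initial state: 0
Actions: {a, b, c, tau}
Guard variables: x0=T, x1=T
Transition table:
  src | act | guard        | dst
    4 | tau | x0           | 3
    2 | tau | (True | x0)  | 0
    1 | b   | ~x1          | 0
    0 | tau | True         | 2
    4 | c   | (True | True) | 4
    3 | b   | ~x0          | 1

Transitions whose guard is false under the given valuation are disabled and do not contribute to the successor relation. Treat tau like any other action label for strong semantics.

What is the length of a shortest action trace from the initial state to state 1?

Breadth-first toward 1:
  L0 = {0}
  L1 = {2}
1 never appears.

Answer: UNREACHABLE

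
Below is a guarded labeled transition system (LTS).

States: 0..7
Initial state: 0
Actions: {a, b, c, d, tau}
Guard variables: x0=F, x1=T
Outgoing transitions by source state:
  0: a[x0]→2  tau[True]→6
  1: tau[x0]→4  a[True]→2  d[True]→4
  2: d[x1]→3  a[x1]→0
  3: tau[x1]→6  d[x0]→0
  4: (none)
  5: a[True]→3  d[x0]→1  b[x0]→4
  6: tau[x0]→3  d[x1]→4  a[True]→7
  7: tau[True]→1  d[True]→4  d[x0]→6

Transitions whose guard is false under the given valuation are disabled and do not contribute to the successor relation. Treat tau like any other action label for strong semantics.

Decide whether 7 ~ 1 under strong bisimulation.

Answer: NOT BISIMILAR

Trace:
Bisimulation quotient by refinement:
  P[0] = {{0,1,2,3,4,5,6,7}}
  P[1] = {{0,3},{1,2,6},{4},{5},{7}}
  P[2] = {{0,3},{1},{2},{4},{5},{6},{7}}
Fixed point at round 3; 7 class(es).
[7]={7}  [1]={1}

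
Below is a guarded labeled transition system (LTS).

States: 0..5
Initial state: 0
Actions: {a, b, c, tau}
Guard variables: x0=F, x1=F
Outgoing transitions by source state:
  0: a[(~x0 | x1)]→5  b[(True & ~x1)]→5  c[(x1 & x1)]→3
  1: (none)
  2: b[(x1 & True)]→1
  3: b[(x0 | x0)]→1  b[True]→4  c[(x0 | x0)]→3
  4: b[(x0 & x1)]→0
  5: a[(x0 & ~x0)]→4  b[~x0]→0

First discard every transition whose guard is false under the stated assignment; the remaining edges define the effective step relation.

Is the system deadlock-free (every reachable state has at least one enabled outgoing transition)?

Answer: DEADLOCK-FREE

Analysis:
Reachable = {0,5}
  0: a→5  b→5  [deg 2]
  5: b→0  [deg 1]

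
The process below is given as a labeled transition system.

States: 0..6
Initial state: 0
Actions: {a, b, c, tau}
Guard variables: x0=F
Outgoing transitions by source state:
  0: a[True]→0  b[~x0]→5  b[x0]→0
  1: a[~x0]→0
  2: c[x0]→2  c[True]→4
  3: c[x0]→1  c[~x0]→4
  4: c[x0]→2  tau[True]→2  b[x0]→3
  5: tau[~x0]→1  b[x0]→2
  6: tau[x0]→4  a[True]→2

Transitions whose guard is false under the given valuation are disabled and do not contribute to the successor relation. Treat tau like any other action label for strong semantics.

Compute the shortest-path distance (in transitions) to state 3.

Answer: UNREACHABLE

Trace:
Layered search for 3:
  L0 = {0}
  L1 = {5}
  L2 = {1}
3 never appears.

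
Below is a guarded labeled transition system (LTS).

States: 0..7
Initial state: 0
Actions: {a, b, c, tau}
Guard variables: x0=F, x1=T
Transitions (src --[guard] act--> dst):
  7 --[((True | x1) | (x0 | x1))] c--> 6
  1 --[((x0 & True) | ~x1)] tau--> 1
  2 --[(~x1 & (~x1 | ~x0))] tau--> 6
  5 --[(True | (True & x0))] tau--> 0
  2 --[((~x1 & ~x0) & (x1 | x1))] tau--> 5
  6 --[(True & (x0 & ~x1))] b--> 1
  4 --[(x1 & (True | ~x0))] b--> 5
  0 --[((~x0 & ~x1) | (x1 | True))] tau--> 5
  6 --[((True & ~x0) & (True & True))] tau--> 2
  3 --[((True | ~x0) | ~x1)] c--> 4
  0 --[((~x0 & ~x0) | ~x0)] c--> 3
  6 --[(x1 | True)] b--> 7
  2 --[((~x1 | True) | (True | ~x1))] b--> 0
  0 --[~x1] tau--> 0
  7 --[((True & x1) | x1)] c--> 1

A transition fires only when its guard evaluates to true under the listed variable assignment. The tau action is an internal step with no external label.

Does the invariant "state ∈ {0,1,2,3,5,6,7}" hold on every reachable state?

Answer: INVARIANT VIOLATED at state 4

Working:
Allowed set {0,1,2,3,5,6,7}
Reach set: {0,3,4,5}
  0: ✓
  3: ✓
  4: outside
  5: ✓
counterexample path to 4: c·c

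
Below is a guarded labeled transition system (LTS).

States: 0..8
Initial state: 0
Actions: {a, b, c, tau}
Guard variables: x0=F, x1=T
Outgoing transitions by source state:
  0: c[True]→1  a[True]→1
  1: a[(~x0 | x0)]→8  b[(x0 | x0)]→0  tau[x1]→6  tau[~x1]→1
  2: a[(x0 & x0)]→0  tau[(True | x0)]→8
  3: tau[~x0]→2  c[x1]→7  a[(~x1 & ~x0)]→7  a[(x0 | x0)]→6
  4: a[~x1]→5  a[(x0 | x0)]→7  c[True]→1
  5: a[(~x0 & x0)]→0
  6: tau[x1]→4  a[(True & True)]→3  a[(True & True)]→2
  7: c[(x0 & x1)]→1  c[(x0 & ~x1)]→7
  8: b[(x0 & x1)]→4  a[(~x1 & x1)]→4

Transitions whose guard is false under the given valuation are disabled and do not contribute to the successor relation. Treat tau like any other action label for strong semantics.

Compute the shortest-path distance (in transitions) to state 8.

Layered search for 8:
  Layer 0: {0}
  Layer 1: {1}
  Layer 2: {6,8}
8 enters at depth 2; path a·a

Answer: 2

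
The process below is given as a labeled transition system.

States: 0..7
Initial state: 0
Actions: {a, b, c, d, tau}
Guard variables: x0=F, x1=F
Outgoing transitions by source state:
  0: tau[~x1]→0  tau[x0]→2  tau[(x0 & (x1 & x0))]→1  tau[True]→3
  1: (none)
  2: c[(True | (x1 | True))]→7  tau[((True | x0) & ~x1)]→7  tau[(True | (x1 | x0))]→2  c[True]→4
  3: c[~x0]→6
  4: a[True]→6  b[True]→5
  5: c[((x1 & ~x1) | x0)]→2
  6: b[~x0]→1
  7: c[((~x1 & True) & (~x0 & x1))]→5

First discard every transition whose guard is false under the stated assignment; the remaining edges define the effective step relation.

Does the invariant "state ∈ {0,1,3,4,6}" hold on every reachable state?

Safe = {0,1,3,4,6}
R = {0,1,3,6}
  0: ok
  1: ok
  3: ok
  6: ok

Answer: INVARIANT HOLDS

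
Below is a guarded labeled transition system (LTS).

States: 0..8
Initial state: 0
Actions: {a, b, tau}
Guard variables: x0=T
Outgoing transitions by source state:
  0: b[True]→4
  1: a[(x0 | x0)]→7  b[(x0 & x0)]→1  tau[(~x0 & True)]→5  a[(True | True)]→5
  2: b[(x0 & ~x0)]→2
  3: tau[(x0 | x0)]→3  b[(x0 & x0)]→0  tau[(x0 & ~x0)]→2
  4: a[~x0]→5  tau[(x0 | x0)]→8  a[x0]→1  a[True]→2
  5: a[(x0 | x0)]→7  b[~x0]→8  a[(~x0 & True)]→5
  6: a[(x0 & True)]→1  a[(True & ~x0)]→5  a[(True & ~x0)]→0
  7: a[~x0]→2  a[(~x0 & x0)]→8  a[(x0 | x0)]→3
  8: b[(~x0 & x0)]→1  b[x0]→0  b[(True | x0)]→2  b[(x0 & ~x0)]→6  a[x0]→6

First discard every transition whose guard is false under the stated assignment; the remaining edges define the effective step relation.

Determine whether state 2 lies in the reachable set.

Answer: REACHABLE

Analysis:
Guard filter leaves 15 enabled edge(s).
depth 0: {0}
depth 1: {4}  cumulative {0,4}
depth 2: {1,2,8}  cumulative {0,1,2,4,8}
depth 3: {5,6,7}  cumulative {0,1,2,4,5,6,7,8}
depth 4: {3}  cumulative {0,1,2,3,4,5,6,7,8}
R = {0,1,2,3,4,5,6,7,8}
trace reaching 2: b·a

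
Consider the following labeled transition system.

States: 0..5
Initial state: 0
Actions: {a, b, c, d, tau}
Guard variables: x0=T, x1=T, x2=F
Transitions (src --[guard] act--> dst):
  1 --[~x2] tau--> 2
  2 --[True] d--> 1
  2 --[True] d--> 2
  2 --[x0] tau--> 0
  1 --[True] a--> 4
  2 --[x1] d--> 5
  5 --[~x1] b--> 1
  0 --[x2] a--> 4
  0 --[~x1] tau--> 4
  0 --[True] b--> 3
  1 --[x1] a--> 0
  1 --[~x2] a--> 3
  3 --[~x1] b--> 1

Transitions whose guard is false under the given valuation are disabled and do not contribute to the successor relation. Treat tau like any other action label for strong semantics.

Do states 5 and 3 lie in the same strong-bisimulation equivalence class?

Bisimulation quotient by refinement:
  π0 = {{0,1,2,3,4,5}}
  π1 = {{0},{1},{2},{3,4,5}}
4 equivalence class(es) (converged in 2)
class of 5: {3,4,5}; class of 3: {3,4,5}

Answer: BISIMILAR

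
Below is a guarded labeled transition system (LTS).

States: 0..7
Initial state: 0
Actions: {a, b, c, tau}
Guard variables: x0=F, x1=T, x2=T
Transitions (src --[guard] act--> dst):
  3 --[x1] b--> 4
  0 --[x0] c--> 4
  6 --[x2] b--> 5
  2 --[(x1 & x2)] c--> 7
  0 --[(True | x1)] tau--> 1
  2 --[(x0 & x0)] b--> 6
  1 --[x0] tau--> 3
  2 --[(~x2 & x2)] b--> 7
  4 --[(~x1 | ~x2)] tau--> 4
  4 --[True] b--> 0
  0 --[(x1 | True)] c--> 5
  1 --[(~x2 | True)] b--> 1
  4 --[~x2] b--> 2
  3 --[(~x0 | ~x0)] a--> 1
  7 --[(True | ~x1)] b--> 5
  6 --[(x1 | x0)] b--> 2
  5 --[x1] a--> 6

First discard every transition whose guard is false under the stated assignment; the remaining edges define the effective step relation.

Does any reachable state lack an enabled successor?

Answer: DEADLOCK-FREE

Analysis:
Reach set: {0,1,2,5,6,7}
  0: c→5  tau→1  [deg 2]
  1: b→1  [deg 1]
  2: c→7  [deg 1]
  5: a→6  [deg 1]
  6: b→2  b→5  [deg 2]
  7: b→5  [deg 1]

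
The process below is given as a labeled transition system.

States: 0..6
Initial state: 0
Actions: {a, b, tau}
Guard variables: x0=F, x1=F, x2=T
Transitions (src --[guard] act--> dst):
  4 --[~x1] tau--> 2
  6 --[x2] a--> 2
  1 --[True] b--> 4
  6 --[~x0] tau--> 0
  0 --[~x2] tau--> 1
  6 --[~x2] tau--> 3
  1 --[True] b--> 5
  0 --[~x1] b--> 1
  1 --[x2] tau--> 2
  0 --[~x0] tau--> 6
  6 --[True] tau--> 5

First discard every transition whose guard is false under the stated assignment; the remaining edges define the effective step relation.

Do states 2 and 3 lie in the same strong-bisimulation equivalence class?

Bisimulation quotient by refinement:
  round 0: {{0,1,2,3,4,5,6}}
  round 1: {{0,1},{2,3,5},{4},{6}}
  round 2: {{0},{1},{2,3,5},{4},{6}}
stable after 3 split(s): 5 block(s)
class of 2: {2,3,5}; class of 3: {2,3,5}

Answer: BISIMILAR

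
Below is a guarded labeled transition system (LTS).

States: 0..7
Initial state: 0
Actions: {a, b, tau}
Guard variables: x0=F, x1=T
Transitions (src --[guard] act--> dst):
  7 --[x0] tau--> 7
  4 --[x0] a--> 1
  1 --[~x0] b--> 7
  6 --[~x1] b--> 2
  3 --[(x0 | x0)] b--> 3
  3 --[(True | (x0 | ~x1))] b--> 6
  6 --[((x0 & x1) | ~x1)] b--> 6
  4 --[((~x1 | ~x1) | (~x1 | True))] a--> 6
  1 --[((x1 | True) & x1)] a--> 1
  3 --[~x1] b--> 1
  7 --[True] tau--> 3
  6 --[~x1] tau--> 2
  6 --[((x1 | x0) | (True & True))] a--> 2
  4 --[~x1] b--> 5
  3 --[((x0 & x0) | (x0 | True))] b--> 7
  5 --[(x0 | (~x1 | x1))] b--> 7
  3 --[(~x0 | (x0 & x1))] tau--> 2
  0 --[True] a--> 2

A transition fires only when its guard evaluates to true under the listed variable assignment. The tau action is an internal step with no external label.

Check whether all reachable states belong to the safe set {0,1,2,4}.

Answer: INVARIANT HOLDS

Analysis:
Inv-set: {0,1,2,4}
R = {0,2}
  0: ok
  2: ok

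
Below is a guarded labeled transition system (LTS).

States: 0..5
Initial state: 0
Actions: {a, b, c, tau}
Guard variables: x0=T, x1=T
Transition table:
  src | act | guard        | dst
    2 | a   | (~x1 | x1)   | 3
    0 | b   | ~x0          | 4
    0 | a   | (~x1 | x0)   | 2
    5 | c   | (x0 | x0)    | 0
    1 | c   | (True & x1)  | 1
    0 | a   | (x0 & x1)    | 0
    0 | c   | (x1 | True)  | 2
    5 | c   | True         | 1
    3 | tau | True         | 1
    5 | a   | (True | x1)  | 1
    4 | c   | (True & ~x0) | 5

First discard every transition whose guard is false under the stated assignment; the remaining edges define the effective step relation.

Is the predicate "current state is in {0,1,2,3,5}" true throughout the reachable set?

Inv-set: {0,1,2,3,5}
Reachable = {0,1,2,3}
  0: ok
  1: ok
  2: ok
  3: ok

Answer: INVARIANT HOLDS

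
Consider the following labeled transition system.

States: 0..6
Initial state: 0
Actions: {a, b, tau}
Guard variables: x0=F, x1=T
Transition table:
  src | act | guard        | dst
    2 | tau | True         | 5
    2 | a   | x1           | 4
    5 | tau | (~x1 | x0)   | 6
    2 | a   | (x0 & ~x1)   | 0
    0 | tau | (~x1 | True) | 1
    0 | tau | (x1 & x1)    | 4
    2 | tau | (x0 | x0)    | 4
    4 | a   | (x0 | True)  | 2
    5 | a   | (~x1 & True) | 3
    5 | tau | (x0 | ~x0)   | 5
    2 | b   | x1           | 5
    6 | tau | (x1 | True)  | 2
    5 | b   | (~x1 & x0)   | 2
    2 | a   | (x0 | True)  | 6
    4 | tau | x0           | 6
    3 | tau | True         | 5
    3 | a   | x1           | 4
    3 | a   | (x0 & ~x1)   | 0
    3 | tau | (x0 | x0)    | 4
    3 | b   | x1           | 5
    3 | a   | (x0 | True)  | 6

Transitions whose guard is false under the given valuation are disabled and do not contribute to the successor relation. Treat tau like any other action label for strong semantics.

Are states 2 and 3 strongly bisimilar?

Compute ~ classes (split until stable):
  round 0: {{0,1,2,3,4,5,6}}
  round 1: {{0,5,6},{1},{2,3},{4}}
  round 2: {{0},{1},{2,3},{4},{5},{6}}
stable after 3 split(s): 6 block(s)
2∈{2,3}, 3∈{2,3}

Answer: BISIMILAR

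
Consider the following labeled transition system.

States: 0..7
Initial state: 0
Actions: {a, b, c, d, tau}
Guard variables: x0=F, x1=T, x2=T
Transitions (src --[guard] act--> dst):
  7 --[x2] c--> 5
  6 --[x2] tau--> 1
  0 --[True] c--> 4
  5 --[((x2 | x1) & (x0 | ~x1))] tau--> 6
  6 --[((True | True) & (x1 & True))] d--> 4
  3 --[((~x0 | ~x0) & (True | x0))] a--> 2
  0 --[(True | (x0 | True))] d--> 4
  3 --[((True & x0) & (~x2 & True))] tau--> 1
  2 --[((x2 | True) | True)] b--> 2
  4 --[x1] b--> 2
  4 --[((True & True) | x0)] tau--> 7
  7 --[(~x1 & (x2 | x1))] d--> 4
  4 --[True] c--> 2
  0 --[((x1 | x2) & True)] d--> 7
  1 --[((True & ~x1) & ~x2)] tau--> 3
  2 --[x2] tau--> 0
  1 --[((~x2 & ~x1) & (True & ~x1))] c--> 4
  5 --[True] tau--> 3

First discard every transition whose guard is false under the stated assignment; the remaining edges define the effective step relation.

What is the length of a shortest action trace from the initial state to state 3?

Answer: 3

Analysis:
Layered search for 3:
  Layer 0: {0}
  Layer 1: {4,7}
  Layer 2: {2,5}
  Layer 3: {3}
3 enters at depth 3; path d·c·tau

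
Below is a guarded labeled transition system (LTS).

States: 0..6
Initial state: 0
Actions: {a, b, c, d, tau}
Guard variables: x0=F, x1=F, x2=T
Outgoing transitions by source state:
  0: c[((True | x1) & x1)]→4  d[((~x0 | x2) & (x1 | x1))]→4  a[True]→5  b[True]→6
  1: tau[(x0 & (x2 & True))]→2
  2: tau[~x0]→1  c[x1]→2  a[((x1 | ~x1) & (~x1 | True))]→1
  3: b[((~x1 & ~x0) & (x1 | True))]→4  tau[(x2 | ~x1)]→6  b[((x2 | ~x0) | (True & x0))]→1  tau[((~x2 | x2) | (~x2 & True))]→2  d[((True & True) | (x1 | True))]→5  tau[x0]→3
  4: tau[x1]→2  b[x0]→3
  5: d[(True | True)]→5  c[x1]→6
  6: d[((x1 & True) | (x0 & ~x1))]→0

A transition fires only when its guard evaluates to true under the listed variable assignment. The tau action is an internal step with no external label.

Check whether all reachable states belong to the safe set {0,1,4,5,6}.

Answer: INVARIANT HOLDS

Analysis:
Safe = {0,1,4,5,6}
R = {0,5,6}
  0: ✓
  5: ✓
  6: ✓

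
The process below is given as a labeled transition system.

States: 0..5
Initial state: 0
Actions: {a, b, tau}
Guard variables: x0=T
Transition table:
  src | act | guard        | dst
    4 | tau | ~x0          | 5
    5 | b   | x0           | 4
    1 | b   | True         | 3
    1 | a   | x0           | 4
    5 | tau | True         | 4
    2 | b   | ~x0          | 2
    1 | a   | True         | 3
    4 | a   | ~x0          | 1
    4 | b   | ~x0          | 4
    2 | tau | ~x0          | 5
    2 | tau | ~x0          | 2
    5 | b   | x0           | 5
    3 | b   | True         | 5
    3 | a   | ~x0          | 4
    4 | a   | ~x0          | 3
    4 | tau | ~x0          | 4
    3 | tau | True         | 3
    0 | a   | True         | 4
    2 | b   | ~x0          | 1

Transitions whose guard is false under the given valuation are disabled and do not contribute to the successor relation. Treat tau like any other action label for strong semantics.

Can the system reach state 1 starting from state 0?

Answer: UNREACHABLE

Analysis:
After dropping false guards: 9 live edges.
depth 0: {0}
depth 1: {4}  now seen {0,4}
Reachable = {0,4}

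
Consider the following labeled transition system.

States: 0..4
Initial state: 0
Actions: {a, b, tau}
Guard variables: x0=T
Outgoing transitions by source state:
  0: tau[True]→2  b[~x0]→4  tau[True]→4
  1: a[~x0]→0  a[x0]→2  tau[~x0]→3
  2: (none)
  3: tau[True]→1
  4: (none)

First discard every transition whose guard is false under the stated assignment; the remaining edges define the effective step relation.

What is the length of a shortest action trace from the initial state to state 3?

Breadth-first toward 3:
  depth 0: {0}
  depth 1: {2,4}
3 never appears.

Answer: UNREACHABLE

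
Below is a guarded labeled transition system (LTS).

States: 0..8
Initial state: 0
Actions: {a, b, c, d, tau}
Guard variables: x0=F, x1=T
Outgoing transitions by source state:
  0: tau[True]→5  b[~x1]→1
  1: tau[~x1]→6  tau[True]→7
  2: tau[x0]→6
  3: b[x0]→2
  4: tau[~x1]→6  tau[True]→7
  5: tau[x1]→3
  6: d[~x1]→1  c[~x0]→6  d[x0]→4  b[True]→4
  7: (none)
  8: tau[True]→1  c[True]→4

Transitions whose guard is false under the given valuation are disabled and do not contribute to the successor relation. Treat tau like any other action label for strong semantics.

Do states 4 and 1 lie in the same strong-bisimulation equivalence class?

Bisimulation quotient by refinement:
  P[0] = {{0,1,2,3,4,5,6,7,8}}
  P[1] = {{0,1,4,5},{2,3,7},{6},{8}}
  P[2] = {{0},{1,4,5},{2,3,7},{6},{8}}
5 equivalence class(es) (converged in 3)
class of 4: {1,4,5}; class of 1: {1,4,5}

Answer: BISIMILAR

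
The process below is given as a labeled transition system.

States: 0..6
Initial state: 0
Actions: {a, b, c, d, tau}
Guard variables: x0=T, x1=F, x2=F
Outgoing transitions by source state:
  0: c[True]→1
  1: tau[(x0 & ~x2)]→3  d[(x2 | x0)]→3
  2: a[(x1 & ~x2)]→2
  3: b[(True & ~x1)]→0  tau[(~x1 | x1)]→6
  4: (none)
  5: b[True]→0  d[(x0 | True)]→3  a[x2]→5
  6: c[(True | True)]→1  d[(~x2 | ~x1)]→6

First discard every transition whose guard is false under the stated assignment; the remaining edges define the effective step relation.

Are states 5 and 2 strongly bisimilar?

Refine partition for ~:
  round 0: {{0,1,2,3,4,5,6}}
  round 1: {{0},{1},{2,4},{3},{5},{6}}
6 equivalence class(es) (converged in 2)
[5]={5}  [2]={2,4}

Answer: NOT BISIMILAR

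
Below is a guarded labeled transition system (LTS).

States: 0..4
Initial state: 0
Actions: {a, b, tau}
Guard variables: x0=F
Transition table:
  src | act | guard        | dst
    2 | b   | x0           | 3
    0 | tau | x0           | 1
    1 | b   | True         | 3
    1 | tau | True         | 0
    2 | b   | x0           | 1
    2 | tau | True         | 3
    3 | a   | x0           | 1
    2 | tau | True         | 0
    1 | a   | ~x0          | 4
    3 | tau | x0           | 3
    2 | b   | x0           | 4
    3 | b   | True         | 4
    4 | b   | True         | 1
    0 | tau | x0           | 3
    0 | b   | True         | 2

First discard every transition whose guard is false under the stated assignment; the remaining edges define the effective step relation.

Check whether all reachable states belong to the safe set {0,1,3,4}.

Answer: INVARIANT VIOLATED at state 2

Analysis:
Safe = {0,1,3,4}
R = {0,1,2,3,4}
  0: ✓
  1: ✓
  2: VIOLATES
  3: ✓
  4: ✓
reach 2 via b — violates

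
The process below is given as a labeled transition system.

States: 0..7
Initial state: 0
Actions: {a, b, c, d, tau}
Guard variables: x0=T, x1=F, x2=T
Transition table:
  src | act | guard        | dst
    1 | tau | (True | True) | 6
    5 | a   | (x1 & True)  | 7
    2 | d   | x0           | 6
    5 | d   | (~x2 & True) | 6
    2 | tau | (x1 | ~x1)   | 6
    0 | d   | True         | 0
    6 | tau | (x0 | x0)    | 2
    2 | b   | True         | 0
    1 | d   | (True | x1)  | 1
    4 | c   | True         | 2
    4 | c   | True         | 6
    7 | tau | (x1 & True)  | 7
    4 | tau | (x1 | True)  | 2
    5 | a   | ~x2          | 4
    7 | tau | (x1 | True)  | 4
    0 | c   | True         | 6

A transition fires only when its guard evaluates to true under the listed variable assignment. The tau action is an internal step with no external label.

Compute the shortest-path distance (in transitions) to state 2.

Answer: 2

Working:
Breadth-first toward 2:
  L0 = {0}
  L1 = {6}
  L2 = {2}
2 enters at depth 2; path c·tau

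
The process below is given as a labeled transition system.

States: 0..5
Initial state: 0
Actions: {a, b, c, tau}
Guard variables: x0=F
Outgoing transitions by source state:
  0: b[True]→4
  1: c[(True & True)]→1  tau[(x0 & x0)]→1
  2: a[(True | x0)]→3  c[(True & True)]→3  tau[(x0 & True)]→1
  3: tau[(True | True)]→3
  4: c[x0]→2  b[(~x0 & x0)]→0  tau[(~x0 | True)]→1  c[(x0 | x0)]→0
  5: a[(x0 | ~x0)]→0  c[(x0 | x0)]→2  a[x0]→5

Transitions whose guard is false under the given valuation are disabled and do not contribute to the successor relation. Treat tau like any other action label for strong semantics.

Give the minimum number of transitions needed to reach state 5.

Layered search for 5:
  depth 0: {0}
  depth 1: {4}
  depth 2: {1}
5 never appears.

Answer: UNREACHABLE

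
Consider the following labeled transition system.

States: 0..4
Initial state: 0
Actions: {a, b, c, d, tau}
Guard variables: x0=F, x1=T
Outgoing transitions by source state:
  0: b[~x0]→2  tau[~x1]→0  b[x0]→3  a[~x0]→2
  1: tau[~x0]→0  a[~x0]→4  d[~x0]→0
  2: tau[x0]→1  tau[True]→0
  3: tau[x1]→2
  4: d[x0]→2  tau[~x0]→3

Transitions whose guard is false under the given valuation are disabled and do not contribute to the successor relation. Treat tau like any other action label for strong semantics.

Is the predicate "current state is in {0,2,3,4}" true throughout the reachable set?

Safe = {0,2,3,4}
Reach set: {0,2}
  0: safe
  2: safe

Answer: INVARIANT HOLDS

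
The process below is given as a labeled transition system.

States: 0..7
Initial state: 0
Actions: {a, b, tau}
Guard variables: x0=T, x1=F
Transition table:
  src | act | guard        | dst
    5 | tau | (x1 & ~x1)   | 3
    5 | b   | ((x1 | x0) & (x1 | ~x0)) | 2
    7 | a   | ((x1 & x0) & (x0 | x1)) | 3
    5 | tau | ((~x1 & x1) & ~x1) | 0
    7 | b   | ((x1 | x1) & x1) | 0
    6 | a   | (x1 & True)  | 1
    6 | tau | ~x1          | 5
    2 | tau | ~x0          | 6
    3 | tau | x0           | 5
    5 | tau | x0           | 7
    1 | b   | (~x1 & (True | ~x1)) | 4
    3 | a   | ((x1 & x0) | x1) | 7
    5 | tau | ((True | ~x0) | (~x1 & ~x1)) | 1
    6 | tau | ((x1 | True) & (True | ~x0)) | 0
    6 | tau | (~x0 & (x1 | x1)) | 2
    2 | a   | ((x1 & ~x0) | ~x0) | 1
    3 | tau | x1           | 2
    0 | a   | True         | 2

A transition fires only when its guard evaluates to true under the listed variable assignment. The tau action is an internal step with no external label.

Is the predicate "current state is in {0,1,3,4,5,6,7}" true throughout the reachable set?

Answer: INVARIANT VIOLATED at state 2

Analysis:
Safe = {0,1,3,4,5,6,7}
Reachable = {0,2}
  0: safe
  2: outside
reach 2 via a — violates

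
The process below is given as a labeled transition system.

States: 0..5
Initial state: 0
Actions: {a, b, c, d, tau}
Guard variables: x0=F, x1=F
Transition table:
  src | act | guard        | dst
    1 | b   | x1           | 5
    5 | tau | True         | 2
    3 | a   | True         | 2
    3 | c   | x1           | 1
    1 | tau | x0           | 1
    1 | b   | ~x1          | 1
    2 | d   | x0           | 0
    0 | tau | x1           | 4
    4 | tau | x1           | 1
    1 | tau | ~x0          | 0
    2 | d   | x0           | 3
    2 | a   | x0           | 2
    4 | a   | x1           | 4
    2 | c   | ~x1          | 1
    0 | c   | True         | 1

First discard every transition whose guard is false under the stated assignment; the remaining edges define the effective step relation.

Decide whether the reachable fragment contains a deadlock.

Reach set: {0,1}
  0: c→1  [deg 1]
  1: b→1  tau→0  [deg 2]

Answer: DEADLOCK-FREE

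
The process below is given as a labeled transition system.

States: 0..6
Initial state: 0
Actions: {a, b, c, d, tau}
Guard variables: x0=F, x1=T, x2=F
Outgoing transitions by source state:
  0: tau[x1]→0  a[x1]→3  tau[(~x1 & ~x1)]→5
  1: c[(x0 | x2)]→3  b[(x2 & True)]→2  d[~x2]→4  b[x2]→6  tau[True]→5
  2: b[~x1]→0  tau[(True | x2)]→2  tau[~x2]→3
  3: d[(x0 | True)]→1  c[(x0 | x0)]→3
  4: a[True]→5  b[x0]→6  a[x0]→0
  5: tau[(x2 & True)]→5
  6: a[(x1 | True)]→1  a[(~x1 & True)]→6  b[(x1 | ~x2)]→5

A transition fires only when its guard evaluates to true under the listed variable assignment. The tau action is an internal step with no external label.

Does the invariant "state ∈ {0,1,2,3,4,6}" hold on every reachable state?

Safe = {0,1,2,3,4,6}
Reachable = {0,1,3,4,5}
  0: ok
  1: ok
  3: ok
  4: ok
  5: outside
reach 5 via a·d·tau — violates

Answer: INVARIANT VIOLATED at state 5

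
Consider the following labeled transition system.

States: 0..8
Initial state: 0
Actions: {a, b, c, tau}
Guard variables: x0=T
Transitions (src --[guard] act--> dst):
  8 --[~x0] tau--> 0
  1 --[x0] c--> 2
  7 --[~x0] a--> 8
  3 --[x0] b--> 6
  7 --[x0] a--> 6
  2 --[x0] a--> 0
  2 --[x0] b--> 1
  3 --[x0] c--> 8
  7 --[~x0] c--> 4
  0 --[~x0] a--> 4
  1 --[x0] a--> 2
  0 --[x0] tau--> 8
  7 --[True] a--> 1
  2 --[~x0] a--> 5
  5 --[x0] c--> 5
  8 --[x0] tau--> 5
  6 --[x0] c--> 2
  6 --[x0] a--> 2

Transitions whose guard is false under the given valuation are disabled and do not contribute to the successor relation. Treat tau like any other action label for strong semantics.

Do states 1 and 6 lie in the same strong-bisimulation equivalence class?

Answer: BISIMILAR

Analysis:
Refine partition for ~:
  round 0: {{0,1,2,3,4,5,6,7,8}}
  round 1: {{0,8},{1,6},{2},{3},{4},{5},{7}}
  round 2: {{0},{1,6},{2},{3},{4},{5},{7},{8}}
Fixed point at round 3; 8 class(es).
class of 1: {1,6}; class of 6: {1,6}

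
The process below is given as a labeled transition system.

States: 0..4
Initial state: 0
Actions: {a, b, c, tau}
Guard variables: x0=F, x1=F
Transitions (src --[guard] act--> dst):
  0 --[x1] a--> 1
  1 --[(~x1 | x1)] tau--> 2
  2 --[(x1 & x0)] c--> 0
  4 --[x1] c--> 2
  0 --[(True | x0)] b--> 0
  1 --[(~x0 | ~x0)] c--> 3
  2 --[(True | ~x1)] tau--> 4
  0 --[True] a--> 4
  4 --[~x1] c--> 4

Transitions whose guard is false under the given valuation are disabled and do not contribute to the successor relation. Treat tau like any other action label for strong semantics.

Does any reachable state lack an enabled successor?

R = {0,4}
  0: a→4  b→0  [2 exit(s)]
  4: c→4  [1 exit(s)]

Answer: DEADLOCK-FREE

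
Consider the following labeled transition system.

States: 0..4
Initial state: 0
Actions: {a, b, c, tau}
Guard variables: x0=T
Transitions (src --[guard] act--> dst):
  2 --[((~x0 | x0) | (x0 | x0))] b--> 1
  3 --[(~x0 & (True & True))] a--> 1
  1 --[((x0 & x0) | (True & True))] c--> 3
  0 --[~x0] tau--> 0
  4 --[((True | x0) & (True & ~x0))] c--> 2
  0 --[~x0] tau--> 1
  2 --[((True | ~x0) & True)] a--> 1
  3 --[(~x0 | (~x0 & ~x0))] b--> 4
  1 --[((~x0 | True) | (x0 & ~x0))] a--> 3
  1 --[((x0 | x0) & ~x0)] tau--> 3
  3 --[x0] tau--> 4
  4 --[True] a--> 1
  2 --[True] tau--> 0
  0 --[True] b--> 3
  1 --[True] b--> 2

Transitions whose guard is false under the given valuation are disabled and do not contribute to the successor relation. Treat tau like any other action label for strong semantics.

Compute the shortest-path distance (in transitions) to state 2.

Layered search for 2:
  depth 0: {0}
  depth 1: {3}
  depth 2: {4}
  depth 3: {1}
  depth 4: {2}
depth(2)=4, e.g. b·tau·a·b

Answer: 4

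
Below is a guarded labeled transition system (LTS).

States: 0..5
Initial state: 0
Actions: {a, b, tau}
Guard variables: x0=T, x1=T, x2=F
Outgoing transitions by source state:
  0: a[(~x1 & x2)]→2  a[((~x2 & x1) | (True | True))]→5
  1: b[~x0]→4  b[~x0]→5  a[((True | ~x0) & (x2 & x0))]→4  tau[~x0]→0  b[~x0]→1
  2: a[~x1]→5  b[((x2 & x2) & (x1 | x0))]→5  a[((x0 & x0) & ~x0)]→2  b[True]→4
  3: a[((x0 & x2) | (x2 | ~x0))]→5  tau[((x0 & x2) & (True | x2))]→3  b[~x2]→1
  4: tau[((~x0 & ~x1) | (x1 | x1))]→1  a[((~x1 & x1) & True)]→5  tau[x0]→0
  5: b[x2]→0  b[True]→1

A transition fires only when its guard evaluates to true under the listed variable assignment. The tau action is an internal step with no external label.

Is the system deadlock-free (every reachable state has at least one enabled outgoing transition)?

Reachable = {0,1,5}
  0: a→5  [1 out]
  1: ∅  [no exit]
  5: b→1  [1 out]
witness 1: a·b

Answer: DEADLOCK at state 1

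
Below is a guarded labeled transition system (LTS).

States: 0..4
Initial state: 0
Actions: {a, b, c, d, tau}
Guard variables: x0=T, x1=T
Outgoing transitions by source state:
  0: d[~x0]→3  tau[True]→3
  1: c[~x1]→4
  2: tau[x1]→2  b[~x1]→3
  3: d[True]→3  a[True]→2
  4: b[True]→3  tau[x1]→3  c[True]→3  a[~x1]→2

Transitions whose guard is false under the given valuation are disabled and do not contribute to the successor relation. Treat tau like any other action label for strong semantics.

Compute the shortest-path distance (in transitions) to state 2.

Breadth-first toward 2:
  L0 = {0}
  L1 = {3}
  L2 = {2}
depth(2)=2, e.g. tau·a

Answer: 2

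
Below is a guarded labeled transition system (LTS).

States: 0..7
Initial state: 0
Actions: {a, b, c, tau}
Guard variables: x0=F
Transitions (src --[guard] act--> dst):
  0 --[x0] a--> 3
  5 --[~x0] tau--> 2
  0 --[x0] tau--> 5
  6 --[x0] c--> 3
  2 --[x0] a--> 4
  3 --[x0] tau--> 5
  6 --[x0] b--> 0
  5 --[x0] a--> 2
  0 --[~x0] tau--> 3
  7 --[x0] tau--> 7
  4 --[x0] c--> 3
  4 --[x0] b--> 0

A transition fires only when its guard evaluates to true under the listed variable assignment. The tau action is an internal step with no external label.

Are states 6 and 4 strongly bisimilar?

Compute ~ classes (split until stable):
  π0 = {{0,1,2,3,4,5,6,7}}
  π1 = {{0,5},{1,2,3,4,6,7}}
2 equivalence class(es) (converged in 2)
class of 6: {1,2,3,4,6,7}; class of 4: {1,2,3,4,6,7}

Answer: BISIMILAR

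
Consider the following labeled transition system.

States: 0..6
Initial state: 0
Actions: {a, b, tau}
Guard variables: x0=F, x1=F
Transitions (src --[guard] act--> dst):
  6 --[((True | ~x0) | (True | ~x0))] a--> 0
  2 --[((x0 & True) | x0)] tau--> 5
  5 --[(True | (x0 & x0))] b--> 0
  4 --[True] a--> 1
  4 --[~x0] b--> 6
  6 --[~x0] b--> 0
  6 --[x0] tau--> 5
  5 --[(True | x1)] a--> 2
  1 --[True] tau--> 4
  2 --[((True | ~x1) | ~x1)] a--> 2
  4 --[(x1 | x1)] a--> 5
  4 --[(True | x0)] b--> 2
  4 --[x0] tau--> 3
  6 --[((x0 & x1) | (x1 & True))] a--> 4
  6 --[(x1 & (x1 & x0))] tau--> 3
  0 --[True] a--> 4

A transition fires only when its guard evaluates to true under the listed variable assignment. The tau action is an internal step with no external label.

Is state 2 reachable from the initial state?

Guard filter leaves 10 enabled edge(s).
Layer 0: {0}
Layer 1: {4}  total {0,4}
Layer 2: {1,2,6}  total {0,1,2,4,6}
Reachable = {0,1,2,4,6}
Path to 2: a·b

Answer: REACHABLE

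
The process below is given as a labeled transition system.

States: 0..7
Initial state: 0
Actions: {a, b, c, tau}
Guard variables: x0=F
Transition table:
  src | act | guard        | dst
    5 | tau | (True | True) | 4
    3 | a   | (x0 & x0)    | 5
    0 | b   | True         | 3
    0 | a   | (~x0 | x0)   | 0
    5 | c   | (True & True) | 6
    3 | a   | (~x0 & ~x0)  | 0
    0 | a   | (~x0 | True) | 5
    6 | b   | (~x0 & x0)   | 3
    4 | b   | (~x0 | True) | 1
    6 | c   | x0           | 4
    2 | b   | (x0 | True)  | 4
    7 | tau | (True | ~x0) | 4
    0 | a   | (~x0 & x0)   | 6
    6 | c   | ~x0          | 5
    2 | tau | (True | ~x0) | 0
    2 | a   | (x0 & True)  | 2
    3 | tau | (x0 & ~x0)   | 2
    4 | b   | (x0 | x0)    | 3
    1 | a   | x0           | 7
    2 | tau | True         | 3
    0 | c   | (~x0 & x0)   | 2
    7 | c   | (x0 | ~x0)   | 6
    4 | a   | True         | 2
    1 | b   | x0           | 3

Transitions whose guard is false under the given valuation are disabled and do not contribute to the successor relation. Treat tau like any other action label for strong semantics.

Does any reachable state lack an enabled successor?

Answer: DEADLOCK at state 1

Trace:
Reachable = {0,1,2,3,4,5,6}
  0: a→0  a→5  b→3  [deg 3]
  1: ∅  [deadlock]
  2: b→4  tau→0  tau→3  [deg 3]
  3: a→0  [deg 1]
  4: a→2  b→1  [deg 2]
  5: c→6  tau→4  [deg 2]
  6: c→5  [deg 1]
trace reaching 1: a·tau·b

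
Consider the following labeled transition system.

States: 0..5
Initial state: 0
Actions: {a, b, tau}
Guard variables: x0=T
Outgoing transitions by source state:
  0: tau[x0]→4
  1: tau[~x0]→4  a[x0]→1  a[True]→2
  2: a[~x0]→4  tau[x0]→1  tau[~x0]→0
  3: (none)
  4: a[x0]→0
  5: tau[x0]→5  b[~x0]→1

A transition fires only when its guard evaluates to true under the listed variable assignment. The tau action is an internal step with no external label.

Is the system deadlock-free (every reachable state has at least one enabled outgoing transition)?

Reachable = {0,4}
  0: tau→4  [1 exit(s)]
  4: a→0  [1 exit(s)]

Answer: DEADLOCK-FREE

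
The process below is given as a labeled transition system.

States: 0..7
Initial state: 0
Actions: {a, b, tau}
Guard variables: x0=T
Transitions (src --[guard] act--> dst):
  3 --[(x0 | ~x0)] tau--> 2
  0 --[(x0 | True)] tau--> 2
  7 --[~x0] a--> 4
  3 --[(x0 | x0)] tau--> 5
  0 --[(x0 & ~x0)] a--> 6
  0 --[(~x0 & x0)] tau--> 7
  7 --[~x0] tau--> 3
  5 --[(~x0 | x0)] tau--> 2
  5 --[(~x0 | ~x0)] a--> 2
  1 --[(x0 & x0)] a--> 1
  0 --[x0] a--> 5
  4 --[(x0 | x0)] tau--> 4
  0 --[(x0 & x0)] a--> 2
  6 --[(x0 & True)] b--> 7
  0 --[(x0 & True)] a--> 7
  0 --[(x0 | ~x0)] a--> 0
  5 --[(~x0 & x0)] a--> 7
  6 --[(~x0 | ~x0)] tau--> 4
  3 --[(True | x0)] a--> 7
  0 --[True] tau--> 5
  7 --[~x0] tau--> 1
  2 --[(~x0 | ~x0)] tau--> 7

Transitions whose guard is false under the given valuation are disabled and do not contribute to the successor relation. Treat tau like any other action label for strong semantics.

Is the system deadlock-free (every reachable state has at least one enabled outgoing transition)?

Answer: DEADLOCK at state 2

Trace:
R = {0,2,5,7}
  0: a→0  a→2  a→5  a→7  tau→2  tau→5  [6 exit(s)]
  2: ∅  [no exit]
  5: tau→2  [1 exit(s)]
  7: ∅  [no exit]
Path to 2: tau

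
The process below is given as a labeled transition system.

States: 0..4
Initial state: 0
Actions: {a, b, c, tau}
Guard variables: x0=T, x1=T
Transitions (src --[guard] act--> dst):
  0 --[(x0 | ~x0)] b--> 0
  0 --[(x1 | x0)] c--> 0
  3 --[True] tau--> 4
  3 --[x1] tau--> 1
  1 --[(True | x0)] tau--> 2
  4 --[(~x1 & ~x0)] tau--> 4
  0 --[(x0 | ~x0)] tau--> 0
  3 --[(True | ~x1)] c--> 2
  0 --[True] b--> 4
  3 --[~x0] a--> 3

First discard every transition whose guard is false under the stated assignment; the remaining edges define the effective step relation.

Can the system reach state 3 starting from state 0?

Answer: UNREACHABLE

Working:
8 transition(s) survive guard evaluation.
L0 = {0}
L1 = {4}  cumulative {0,4}
R = {0,4}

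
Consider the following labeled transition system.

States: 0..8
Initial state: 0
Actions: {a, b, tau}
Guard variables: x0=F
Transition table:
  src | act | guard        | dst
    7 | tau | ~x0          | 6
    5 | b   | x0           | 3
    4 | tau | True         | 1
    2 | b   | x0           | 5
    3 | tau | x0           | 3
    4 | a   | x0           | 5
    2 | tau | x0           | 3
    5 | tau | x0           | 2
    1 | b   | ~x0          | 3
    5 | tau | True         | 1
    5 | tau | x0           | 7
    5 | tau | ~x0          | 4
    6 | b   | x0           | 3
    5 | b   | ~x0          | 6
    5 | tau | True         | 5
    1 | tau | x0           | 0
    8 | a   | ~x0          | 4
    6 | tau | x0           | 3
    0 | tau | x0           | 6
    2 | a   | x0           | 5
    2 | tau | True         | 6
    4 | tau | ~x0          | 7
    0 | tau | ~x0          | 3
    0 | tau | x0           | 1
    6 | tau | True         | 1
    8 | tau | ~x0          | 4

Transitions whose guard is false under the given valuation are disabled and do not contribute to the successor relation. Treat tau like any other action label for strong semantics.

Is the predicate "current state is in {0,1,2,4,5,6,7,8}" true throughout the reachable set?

Answer: INVARIANT VIOLATED at state 3

Analysis:
Inv-set: {0,1,2,4,5,6,7,8}
Reachable = {0,3}
  0: safe
  3: outside
counterexample path to 3: tau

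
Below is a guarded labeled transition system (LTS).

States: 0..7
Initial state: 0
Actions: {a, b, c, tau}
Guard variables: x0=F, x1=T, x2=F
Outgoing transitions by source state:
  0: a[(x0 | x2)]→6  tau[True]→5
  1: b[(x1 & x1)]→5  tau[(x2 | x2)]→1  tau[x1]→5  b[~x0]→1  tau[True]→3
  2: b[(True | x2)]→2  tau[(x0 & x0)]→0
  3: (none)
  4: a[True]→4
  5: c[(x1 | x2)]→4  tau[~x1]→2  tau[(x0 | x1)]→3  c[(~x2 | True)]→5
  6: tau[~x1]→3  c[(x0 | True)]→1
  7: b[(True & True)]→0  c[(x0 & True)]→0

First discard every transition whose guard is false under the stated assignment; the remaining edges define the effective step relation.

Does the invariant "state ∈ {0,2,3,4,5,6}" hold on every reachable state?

Answer: INVARIANT HOLDS

Working:
Inv-set: {0,2,3,4,5,6}
Reach set: {0,3,4,5}
  0: safe
  3: safe
  4: safe
  5: safe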